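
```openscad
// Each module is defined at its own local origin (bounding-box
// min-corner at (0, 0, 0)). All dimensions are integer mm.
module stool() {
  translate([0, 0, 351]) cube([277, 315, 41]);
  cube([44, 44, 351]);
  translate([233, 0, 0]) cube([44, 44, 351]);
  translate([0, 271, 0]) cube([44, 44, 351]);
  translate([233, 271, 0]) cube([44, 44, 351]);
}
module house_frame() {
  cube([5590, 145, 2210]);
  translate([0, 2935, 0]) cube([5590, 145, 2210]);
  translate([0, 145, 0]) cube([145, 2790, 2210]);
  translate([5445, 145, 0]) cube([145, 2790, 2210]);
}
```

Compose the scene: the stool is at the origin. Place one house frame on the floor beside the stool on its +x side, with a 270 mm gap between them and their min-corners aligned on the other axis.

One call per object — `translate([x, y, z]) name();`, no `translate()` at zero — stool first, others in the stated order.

stool();
translate([547, 0, 0]) house_frame();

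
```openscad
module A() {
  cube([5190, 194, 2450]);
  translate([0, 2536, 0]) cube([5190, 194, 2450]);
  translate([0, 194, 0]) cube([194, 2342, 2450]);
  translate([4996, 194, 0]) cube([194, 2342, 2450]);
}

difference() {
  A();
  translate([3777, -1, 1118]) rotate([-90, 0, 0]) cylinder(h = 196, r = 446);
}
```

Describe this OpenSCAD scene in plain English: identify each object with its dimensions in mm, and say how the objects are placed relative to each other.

A is the wall frame of a small rectangular building: four walls, each 2450 mm tall and 194 mm thick, enclosing a footprint 5190 mm (x) by 2730 mm (y) outside-to-outside, with no floor or roof. The front and back walls (the −y and +y sides) span the full width; the two side walls fit between them.

The house frame has a circular hole of radius 446 mm through its front wall, centred at (x = 3777, z = 1118).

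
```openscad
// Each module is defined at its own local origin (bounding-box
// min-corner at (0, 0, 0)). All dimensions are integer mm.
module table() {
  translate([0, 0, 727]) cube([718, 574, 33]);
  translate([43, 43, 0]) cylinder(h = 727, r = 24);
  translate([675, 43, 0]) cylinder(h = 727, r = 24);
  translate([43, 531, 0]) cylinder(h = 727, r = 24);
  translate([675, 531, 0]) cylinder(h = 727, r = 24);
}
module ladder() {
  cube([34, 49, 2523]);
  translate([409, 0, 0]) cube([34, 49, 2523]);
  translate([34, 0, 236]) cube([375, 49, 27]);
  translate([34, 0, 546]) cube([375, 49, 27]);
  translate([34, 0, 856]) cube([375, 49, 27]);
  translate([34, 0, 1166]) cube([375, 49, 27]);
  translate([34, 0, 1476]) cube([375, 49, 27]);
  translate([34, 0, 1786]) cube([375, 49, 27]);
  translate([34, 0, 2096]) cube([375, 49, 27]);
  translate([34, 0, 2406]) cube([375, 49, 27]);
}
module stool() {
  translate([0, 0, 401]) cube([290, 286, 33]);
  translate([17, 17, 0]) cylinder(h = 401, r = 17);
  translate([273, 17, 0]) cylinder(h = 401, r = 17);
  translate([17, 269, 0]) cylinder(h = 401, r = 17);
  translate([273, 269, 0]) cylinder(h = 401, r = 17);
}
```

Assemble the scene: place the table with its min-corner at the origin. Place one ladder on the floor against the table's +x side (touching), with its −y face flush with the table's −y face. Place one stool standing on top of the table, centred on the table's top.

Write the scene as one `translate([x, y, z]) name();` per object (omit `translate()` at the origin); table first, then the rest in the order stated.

table();
translate([718, 0, 0]) ladder();
translate([214, 144, 760]) stool();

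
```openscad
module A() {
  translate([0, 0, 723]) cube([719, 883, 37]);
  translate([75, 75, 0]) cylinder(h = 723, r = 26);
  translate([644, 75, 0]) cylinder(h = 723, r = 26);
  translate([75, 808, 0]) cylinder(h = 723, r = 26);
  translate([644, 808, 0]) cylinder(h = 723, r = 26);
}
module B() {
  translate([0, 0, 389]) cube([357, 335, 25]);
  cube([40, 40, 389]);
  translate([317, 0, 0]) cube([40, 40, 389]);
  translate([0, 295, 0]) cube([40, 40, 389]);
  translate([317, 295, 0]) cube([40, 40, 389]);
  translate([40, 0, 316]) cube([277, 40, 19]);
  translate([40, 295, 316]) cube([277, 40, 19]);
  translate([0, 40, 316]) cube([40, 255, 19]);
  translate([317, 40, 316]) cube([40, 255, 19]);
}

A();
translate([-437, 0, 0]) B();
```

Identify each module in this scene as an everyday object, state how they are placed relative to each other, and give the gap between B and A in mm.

The stool's nearest face is 80 mm from the table's −x face.

A is a table. B is a stool. The stool is on the floor beside the table on its −x side. The gap between the stool and the table is 80 mm.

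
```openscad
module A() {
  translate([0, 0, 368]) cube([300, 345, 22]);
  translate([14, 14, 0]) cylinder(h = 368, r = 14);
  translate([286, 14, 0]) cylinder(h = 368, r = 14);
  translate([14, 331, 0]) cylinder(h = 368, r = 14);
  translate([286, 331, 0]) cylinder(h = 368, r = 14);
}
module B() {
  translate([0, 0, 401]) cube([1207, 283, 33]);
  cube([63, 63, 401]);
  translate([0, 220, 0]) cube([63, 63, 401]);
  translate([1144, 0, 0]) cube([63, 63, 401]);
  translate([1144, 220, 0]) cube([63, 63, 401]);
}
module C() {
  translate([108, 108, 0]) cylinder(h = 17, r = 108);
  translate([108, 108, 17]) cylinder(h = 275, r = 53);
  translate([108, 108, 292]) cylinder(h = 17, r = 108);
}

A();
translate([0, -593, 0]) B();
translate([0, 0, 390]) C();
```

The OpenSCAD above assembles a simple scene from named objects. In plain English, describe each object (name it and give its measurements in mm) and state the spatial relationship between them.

A is a four-legged stool. The seat is 300×345 mm, 22 mm thick, top at z = 390 mm. It stands on four round legs, each 28 mm in diameter, from z = 0 to the seat underside, each leg's axis is inset half a diameter from the nearest pair of seat edges (so the leg's bounding box is flush with the corner).

B is a bench: a 1207×283 mm seat slab, 33 mm thick, top at z = 434 mm, on four 63×63 mm square legs flush with the seat corners and standing on z = 0.

C is a spool: two coaxial disc flanges of radius 108 mm and thickness 17 mm, joined by a core cylinder of radius 53 mm and height 275 mm. The lower flange rests on z = 0 and the three cylinders share a vertical axis.

The bench is on the floor beside the stool on its −y side. The spool is on top of the stool.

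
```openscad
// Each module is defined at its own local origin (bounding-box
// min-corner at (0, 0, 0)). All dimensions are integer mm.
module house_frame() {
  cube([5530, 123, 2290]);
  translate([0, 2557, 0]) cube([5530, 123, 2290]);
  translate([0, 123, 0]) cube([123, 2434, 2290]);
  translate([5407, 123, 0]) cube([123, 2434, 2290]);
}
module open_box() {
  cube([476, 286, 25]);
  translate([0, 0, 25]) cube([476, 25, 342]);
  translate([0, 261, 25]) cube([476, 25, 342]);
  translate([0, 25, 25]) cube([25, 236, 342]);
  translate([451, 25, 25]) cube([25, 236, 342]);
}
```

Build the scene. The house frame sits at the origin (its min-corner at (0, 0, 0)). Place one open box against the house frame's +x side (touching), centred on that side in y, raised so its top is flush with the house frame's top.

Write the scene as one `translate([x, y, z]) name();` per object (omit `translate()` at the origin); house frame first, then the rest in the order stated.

house_frame();
translate([5530, 1197, 1923]) open_box();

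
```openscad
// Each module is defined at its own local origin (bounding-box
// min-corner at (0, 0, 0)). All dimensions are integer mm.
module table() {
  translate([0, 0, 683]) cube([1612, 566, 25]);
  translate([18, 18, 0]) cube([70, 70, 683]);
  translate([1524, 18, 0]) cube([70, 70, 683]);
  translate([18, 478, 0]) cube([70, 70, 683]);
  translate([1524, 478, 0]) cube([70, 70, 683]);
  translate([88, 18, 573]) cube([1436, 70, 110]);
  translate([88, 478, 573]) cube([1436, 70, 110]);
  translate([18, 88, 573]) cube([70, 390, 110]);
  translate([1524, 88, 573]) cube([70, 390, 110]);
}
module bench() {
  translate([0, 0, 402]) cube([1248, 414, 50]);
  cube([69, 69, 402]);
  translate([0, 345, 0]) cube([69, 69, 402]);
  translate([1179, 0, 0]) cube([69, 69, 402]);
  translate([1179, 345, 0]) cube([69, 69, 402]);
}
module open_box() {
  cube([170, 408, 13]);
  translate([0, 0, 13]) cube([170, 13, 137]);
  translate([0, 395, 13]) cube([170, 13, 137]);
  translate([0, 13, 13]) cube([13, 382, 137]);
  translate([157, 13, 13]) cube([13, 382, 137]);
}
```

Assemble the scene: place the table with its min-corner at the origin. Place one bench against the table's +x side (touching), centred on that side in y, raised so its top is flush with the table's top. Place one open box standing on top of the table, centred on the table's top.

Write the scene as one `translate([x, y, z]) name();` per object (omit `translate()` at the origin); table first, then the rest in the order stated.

table();
translate([1612, 76, 256]) bench();
translate([721, 79, 708]) open_box();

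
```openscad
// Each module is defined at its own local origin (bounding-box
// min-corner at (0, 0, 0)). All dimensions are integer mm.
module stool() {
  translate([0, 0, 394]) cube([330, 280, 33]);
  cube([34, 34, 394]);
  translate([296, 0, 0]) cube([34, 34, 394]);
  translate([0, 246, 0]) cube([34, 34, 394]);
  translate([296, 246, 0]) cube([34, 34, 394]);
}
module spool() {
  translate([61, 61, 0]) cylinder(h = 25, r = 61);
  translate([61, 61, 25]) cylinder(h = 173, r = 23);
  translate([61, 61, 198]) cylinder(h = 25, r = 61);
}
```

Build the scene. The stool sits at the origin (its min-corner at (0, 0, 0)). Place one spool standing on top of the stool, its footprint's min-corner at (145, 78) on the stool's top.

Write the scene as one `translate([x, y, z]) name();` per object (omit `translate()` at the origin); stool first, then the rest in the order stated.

stool();
translate([145, 78, 427]) spool();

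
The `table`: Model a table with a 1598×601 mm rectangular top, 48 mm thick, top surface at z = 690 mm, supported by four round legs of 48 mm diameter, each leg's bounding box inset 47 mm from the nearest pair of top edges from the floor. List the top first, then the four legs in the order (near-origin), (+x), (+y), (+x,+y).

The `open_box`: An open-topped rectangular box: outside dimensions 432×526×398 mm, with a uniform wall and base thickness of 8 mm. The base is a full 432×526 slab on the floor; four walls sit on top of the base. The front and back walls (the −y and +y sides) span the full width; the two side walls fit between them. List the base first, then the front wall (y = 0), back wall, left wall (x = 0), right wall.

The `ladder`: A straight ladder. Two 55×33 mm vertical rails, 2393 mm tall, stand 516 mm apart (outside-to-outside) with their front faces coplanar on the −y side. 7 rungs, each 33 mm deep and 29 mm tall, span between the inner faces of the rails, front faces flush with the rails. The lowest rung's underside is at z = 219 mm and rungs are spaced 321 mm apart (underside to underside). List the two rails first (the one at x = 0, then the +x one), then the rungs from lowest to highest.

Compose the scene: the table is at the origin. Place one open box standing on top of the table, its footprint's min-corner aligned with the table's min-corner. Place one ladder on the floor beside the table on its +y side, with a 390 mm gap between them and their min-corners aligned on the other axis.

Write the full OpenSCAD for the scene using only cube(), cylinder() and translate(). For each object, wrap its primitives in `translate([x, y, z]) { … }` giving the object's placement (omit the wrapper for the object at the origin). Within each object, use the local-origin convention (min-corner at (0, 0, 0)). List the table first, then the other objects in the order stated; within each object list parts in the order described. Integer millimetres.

translate([0, 0, 642]) cube([1598, 601, 48]);
translate([71, 71, 0]) cylinder(h = 642, r = 24);
translate([1527, 71, 0]) cylinder(h = 642, r = 24);
translate([71, 530, 0]) cylinder(h = 642, r = 24);
translate([1527, 530, 0]) cylinder(h = 642, r = 24);
translate([0, 0, 690]) {
  cube([432, 526, 8]);
  translate([0, 0, 8]) cube([432, 8, 390]);
  translate([0, 518, 8]) cube([432, 8, 390]);
  translate([0, 8, 8]) cube([8, 510, 390]);
  translate([424, 8, 8]) cube([8, 510, 390]);
}
translate([0, 991, 0]) {
  cube([55, 33, 2393]);
  translate([461, 0, 0]) cube([55, 33, 2393]);
  translate([55, 0, 219]) cube([406, 33, 29]);
  translate([55, 0, 540]) cube([406, 33, 29]);
  translate([55, 0, 861]) cube([406, 33, 29]);
  translate([55, 0, 1182]) cube([406, 33, 29]);
  translate([55, 0, 1503]) cube([406, 33, 29]);
  translate([55, 0, 1824]) cube([406, 33, 29]);
  translate([55, 0, 2145]) cube([406, 33, 29]);
}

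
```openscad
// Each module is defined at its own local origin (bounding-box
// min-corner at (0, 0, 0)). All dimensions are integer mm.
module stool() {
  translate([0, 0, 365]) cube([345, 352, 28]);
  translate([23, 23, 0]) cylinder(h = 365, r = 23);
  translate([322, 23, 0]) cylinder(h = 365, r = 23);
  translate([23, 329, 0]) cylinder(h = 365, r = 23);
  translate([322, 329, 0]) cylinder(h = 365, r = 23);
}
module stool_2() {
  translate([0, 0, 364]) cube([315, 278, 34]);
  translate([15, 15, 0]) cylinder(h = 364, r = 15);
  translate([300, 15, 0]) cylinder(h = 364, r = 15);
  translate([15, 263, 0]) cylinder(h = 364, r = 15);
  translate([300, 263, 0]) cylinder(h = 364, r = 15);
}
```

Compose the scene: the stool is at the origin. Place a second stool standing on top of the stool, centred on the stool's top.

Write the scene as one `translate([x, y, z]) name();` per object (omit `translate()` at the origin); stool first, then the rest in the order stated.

stool();
translate([15, 37, 393]) stool_2();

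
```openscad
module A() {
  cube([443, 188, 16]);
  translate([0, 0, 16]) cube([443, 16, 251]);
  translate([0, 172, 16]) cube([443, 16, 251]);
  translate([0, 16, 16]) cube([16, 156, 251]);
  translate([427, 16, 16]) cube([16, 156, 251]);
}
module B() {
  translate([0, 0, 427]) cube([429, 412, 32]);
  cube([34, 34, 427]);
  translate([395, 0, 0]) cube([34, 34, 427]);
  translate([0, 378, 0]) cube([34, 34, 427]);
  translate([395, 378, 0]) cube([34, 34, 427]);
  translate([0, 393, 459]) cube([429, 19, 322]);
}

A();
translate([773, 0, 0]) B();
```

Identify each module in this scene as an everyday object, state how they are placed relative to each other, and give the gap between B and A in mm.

A is an open box. B is a chair. The chair is on the floor beside the open box on its +x side. The gap between the chair and the open box is 330 mm.

The chair's nearest face is 330 mm from the open box's +x face.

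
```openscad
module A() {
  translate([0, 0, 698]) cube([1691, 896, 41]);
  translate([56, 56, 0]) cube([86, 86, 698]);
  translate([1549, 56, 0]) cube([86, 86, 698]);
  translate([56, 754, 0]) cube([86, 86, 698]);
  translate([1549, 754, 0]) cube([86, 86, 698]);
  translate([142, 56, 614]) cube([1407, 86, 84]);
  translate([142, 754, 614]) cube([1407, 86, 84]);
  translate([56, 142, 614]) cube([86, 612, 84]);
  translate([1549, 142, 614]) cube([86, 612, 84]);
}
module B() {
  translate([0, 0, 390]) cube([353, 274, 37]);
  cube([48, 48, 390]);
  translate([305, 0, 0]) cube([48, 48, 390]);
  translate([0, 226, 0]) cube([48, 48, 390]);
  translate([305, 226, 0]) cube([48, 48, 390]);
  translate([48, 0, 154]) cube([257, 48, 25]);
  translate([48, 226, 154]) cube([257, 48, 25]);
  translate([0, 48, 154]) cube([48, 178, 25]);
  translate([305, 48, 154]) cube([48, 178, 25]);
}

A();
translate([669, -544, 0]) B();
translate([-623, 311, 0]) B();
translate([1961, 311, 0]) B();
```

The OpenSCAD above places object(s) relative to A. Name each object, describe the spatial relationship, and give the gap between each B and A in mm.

Each stool's nearest face is 270 mm from the table's bounding box.

A is a table. B is a stool. Three stools sit around the table at the −y, −x, +x sides. The gap between each stool and the table is 270 mm.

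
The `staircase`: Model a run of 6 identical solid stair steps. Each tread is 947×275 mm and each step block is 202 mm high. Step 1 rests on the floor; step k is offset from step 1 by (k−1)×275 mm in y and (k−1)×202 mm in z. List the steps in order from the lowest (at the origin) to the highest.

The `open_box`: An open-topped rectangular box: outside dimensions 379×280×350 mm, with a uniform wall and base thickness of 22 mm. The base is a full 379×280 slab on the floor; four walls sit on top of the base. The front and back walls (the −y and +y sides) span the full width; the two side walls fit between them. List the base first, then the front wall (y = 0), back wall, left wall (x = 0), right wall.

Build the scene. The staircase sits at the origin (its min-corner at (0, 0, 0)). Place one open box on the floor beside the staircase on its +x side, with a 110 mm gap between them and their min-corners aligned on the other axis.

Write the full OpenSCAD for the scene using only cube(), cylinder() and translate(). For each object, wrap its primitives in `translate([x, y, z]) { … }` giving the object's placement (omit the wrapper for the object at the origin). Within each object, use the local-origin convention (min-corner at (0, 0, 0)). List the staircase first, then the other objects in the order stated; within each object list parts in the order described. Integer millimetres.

cube([947, 275, 202]);
translate([0, 275, 202]) cube([947, 275, 202]);
translate([0, 550, 404]) cube([947, 275, 202]);
translate([0, 825, 606]) cube([947, 275, 202]);
translate([0, 1100, 808]) cube([947, 275, 202]);
translate([0, 1375, 1010]) cube([947, 275, 202]);
translate([1057, 0, 0]) {
  cube([379, 280, 22]);
  translate([0, 0, 22]) cube([379, 22, 328]);
  translate([0, 258, 22]) cube([379, 22, 328]);
  translate([0, 22, 22]) cube([22, 236, 328]);
  translate([357, 22, 22]) cube([22, 236, 328]);
}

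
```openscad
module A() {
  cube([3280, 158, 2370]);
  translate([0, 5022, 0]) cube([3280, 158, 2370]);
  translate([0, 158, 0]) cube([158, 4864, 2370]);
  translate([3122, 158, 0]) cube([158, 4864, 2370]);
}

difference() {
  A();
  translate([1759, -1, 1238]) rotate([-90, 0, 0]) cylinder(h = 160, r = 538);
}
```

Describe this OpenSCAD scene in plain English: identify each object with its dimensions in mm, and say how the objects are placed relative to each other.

A is the wall frame of a small rectangular building: four walls, each 2370 mm tall and 158 mm thick, enclosing a footprint 3280 mm (x) by 5180 mm (y) outside-to-outside, with no floor or roof. The front and back walls (the −y and +y sides) span the full width; the two side walls fit between them.

The house frame has a circular hole of radius 538 mm through its front wall, centred at (x = 1759, z = 1238).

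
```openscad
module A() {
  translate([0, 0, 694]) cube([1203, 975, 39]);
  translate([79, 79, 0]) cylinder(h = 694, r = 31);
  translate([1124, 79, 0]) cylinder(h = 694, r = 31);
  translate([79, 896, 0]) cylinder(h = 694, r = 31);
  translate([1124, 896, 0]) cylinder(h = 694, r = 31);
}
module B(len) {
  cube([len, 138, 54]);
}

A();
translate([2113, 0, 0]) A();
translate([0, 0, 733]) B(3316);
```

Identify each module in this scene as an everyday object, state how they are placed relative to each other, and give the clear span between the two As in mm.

A is a table. B is a beam. A beam spans the tops of two tables. The clear span between the two tables is 910 mm.

Second table starts at x = 2113; first ends at x = 1203; clear span = 2113 − 1203 = 910 mm.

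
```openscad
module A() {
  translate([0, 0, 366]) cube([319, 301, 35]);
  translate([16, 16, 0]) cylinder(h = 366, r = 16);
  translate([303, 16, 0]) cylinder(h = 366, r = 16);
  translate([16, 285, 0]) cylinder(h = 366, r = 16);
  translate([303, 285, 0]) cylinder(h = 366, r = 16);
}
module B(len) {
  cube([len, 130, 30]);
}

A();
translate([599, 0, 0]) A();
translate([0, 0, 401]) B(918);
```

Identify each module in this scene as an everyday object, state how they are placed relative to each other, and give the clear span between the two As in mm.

Second stool starts at x = 599; first ends at x = 319; clear span = 599 − 319 = 280 mm.

A is a stool. B is a beam. A beam spans the tops of two stools. The clear span between the two stools is 280 mm.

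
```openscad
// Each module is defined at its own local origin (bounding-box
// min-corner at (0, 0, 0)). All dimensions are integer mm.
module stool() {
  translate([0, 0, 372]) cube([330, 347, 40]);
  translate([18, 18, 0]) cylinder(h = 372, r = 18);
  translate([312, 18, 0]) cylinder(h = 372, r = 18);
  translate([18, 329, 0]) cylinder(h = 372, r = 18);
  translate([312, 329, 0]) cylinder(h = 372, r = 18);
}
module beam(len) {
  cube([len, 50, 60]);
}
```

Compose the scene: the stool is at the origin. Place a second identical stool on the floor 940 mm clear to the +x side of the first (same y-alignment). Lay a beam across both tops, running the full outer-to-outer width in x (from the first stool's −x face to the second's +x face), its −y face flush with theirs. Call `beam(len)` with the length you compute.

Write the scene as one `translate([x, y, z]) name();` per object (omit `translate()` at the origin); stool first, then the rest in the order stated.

stool();
translate([1270, 0, 0]) stool();
translate([0, 0, 412]) beam(1600);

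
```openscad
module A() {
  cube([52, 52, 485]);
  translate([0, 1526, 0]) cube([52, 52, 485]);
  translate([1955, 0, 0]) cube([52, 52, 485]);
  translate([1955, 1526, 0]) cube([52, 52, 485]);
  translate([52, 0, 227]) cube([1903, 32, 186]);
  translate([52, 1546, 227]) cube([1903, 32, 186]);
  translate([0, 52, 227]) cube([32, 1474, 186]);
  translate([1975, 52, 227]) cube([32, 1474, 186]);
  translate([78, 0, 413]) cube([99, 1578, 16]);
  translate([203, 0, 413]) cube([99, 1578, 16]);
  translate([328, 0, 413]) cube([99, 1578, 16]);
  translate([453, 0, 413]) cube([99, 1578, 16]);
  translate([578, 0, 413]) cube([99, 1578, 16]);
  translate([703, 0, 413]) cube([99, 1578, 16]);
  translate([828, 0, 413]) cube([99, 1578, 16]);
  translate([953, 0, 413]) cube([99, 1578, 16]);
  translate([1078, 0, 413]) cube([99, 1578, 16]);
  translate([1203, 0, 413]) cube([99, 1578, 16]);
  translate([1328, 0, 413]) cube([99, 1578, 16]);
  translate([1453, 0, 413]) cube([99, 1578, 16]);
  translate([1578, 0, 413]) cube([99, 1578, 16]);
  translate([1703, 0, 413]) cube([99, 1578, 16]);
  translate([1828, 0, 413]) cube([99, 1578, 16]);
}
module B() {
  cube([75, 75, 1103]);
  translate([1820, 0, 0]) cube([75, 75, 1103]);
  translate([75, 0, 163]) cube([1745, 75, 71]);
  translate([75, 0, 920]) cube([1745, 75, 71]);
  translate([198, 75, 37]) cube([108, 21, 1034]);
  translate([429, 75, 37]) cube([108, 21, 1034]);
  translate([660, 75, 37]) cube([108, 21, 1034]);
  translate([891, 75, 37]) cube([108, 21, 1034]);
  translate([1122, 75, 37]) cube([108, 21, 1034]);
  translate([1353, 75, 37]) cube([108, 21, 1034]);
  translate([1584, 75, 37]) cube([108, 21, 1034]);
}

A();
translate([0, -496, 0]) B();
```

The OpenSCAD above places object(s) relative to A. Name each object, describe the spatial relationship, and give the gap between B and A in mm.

The fence section's nearest face is 400 mm from the bed frame's −y face.

A is a bed frame. B is a fence section. The fence section is on the floor beside the bed frame on its −y side. The gap between the fence section and the bed frame is 400 mm.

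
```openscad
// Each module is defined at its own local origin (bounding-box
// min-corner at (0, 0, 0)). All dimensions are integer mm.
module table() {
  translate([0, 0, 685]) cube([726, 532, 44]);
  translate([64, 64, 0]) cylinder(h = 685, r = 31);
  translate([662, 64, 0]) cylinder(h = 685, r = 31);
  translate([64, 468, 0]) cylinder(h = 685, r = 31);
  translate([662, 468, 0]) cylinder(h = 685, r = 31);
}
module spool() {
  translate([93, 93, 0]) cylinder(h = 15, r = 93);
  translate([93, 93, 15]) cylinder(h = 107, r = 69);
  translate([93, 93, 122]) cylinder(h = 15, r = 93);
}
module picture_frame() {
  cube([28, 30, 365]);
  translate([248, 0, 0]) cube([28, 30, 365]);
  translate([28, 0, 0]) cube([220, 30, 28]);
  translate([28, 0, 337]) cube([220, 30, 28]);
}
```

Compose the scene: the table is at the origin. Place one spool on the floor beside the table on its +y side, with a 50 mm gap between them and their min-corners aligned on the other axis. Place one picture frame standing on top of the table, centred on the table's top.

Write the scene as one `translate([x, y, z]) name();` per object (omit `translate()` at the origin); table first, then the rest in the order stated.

table();
translate([0, 582, 0]) spool();
translate([225, 251, 729]) picture_frame();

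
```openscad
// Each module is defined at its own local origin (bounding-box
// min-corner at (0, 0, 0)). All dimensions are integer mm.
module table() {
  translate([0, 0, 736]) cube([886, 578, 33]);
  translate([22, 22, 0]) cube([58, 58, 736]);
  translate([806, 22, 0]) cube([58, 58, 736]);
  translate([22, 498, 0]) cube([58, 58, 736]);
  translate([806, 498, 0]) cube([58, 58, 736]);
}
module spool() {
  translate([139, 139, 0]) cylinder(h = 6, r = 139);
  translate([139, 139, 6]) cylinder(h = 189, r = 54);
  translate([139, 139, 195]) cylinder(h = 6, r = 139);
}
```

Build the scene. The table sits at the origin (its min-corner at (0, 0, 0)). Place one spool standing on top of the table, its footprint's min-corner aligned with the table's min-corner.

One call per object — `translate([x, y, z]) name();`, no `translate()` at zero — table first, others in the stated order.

table();
translate([0, 0, 769]) spool();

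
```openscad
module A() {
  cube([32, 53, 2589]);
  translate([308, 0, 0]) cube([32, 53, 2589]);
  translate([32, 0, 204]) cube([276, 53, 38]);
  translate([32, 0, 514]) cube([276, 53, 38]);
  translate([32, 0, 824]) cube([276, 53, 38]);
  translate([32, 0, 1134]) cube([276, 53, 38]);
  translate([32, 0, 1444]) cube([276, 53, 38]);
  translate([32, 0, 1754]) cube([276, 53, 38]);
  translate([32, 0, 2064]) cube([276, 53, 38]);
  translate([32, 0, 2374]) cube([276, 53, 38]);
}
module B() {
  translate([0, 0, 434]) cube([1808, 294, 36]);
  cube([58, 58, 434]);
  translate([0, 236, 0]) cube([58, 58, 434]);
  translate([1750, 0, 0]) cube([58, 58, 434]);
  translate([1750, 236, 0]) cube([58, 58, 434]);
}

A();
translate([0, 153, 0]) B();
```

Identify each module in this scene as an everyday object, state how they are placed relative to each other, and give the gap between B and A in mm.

The bench's nearest face is 100 mm from the ladder's +y face.

A is a ladder. B is a bench. The bench is on the floor beside the ladder on its +y side. The gap between the bench and the ladder is 100 mm.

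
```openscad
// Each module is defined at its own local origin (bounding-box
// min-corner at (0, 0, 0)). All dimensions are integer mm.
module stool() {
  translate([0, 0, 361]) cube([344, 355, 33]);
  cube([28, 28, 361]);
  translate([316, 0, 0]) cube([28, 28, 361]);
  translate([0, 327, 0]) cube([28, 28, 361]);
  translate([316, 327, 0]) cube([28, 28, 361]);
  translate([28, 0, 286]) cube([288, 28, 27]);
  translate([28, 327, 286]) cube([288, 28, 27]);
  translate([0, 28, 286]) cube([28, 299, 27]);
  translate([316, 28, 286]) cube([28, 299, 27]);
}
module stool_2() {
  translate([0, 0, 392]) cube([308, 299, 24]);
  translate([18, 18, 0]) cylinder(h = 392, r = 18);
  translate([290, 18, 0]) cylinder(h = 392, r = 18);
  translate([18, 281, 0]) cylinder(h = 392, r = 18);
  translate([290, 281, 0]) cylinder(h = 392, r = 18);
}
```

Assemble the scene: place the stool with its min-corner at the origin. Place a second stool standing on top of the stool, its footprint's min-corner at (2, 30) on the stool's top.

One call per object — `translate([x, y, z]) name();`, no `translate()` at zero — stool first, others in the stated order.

stool();
translate([2, 30, 394]) stool_2();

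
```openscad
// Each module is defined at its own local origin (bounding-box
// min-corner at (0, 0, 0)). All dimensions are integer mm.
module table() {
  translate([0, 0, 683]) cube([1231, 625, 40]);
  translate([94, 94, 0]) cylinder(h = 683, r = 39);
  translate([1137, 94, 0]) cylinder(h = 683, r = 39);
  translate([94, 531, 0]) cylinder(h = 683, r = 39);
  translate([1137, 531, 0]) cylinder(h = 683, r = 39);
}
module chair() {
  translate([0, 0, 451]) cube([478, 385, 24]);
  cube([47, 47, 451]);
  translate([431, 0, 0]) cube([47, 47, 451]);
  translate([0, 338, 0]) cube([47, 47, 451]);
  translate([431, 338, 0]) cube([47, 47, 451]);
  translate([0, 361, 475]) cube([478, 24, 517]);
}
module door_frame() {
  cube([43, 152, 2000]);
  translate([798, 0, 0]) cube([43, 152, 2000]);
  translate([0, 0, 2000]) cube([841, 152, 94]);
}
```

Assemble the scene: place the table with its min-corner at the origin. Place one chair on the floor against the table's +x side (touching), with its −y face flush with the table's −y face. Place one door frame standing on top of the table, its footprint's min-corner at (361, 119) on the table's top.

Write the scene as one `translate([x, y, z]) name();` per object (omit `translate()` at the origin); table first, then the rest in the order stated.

table();
translate([1231, 0, 0]) chair();
translate([361, 119, 723]) door_frame();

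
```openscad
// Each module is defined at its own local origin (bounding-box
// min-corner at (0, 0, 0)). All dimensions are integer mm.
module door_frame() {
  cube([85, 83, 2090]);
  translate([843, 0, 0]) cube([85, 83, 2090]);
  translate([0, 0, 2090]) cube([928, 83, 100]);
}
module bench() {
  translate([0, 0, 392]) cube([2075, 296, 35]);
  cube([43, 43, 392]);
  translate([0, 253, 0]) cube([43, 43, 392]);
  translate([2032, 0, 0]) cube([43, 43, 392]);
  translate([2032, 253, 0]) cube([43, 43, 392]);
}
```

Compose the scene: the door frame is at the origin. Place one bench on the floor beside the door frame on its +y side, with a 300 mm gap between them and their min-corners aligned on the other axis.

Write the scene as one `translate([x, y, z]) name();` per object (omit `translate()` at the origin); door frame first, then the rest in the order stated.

door_frame();
translate([0, 383, 0]) bench();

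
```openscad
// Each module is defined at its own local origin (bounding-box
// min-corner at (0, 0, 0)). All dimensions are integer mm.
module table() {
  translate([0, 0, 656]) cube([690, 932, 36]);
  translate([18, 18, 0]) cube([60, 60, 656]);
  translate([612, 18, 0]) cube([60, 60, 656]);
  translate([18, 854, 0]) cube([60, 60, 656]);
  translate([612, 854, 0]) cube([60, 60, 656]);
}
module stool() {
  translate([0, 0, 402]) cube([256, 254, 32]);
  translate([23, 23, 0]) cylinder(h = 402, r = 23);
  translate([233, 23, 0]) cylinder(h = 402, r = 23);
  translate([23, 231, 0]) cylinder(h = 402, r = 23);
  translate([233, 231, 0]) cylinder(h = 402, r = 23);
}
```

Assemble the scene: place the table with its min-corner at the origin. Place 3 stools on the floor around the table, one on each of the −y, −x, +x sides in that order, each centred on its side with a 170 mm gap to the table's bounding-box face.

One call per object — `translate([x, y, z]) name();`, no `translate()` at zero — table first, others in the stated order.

table();
translate([217, -424, 0]) stool();
translate([-426, 339, 0]) stool();
translate([860, 339, 0]) stool();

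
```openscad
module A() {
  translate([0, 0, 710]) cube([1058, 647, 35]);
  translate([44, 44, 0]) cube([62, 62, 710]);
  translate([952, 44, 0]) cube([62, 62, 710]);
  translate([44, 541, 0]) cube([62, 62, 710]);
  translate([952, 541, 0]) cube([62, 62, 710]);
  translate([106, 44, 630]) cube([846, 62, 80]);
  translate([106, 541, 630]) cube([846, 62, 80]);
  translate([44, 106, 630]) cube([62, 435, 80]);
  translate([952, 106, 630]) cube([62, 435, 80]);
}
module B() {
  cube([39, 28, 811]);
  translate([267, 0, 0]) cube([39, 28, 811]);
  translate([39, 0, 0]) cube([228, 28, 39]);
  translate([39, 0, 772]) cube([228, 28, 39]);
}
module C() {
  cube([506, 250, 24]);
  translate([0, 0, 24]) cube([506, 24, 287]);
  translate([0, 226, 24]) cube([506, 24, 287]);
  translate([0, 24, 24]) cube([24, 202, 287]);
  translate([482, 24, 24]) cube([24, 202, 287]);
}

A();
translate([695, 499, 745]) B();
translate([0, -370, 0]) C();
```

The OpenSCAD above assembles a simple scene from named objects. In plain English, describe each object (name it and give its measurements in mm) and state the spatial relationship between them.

A is a rectangular dining table. The top is 1058×647×35 mm with its upper surface at z = 745 mm. It stands on four 62×62 mm square legs, each inset 44 mm from the nearest pair of top edges, running from the floor to the underside of the top. Four apron rails, 62 mm thick and 80 mm tall, run between adjacent legs with their top edges flush with the underside of the top and their outer faces flush with the legs' outer faces.

B is a picture frame with a 228×733 mm rectangular opening (x by z) and a uniform 39 mm border on every side. Frame depth is 28 mm along y. It is built from two vertical stiles running the full outside height and two horizontal rails spanning the gap between the stiles.

C is an open-topped rectangular box: outside dimensions 506×250×311 mm, with a uniform wall and base thickness of 24 mm. The base is a full 506×250 slab on the floor; four walls sit on top of the base. The front and back walls (the −y and +y sides) span the full width; the two side walls fit between them.

The picture frame is on top of the table. The open box is on the floor beside the table on its −y side.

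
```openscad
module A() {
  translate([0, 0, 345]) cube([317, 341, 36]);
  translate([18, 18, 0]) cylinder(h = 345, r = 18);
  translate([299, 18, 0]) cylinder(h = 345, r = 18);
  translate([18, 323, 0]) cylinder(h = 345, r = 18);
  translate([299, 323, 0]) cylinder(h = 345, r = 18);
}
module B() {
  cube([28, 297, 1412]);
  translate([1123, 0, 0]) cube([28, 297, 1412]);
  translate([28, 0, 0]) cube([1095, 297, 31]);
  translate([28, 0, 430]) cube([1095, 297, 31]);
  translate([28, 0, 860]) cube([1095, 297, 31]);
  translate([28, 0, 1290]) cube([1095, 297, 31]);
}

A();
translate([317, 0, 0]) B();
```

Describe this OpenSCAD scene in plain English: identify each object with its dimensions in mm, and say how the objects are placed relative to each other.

A is a simple wooden stool: a rectangular seat 317 mm (x) by 341 mm (y), 36 mm thick, top face at z = 381 mm, on four round legs, each 36 mm in diameter. The legs rest on z = 0, each leg's axis is inset half a diameter from the nearest pair of seat edges (so the leg's bounding box is flush with the corner).

B is a bookshelf 1151 mm wide overall, 297 mm deep and 1412 mm tall. The two sides are 28 mm thick vertical panels. 4 horizontal shelves of 31 mm thickness span between the inner faces of the sides; the lowest shelf sits on the floor and shelves are stacked with a clear vertical gap of 399 mm between each pair.

The bookshelf is against the stool's +x side, with their −y faces flush.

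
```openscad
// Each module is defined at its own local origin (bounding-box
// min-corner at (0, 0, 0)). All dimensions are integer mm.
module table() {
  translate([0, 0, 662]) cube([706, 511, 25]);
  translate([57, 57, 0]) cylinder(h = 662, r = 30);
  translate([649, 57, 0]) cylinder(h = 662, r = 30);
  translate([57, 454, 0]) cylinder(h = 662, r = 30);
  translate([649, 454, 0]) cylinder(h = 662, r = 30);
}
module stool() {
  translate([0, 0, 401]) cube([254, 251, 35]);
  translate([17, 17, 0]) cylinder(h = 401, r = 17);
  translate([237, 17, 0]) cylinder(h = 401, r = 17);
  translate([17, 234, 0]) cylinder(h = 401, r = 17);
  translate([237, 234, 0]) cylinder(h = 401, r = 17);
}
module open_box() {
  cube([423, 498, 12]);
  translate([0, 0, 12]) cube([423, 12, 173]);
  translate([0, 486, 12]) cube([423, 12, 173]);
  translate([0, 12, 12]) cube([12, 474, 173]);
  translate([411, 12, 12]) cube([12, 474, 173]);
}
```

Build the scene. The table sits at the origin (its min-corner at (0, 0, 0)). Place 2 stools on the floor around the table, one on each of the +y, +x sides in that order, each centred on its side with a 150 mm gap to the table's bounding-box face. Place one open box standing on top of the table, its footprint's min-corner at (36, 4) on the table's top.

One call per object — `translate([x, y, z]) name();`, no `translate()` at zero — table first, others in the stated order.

table();
translate([226, 661, 0]) stool();
translate([856, 130, 0]) stool();
translate([36, 4, 687]) open_box();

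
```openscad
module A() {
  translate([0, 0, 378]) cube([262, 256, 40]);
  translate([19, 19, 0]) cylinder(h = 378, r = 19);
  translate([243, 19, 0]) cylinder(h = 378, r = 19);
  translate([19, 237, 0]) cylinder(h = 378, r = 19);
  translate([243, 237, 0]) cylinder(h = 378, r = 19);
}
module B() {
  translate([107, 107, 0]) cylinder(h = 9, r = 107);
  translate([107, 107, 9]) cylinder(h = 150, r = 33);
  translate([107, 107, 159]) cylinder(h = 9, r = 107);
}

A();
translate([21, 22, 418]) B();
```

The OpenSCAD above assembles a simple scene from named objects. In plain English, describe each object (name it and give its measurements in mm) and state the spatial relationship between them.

A is a simple wooden stool: a rectangular seat 262 mm (x) by 256 mm (y), 40 mm thick, top face at z = 418 mm, on four round legs, each 38 mm in diameter. The legs rest on z = 0, each leg's axis is inset half a diameter from the nearest pair of seat edges (so the leg's bounding box is flush with the corner).

B is a spool: two coaxial disc flanges of radius 107 mm and thickness 9 mm, joined by a core cylinder of radius 33 mm and height 150 mm. The lower flange rests on z = 0 and the three cylinders share a vertical axis.

The spool is on top of the stool.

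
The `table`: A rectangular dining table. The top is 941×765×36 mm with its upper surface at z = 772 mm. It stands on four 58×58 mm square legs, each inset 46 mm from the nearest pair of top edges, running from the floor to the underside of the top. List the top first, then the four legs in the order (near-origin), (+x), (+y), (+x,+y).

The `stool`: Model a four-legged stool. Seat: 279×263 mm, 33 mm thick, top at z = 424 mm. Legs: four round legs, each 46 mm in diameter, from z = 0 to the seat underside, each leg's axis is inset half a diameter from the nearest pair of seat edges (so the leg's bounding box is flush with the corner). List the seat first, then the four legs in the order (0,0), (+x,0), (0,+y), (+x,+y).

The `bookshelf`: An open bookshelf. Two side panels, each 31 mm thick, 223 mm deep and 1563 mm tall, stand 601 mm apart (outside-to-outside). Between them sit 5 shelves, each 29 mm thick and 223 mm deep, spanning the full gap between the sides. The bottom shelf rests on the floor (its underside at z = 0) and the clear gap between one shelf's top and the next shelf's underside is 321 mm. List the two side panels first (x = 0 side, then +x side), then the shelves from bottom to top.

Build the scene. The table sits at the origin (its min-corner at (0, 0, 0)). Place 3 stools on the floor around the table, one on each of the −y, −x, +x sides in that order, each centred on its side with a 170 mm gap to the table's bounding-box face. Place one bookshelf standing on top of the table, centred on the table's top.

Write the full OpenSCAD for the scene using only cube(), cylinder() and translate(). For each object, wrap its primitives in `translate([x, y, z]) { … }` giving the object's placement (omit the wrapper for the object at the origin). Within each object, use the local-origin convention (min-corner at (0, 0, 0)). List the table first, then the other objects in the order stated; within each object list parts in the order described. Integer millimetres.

translate([0, 0, 736]) cube([941, 765, 36]);
translate([46, 46, 0]) cube([58, 58, 736]);
translate([837, 46, 0]) cube([58, 58, 736]);
translate([46, 661, 0]) cube([58, 58, 736]);
translate([837, 661, 0]) cube([58, 58, 736]);
translate([331, -433, 0]) {
  translate([0, 0, 391]) cube([279, 263, 33]);
  translate([23, 23, 0]) cylinder(h = 391, r = 23);
  translate([256, 23, 0]) cylinder(h = 391, r = 23);
  translate([23, 240, 0]) cylinder(h = 391, r = 23);
  translate([256, 240, 0]) cylinder(h = 391, r = 23);
}
translate([-449, 251, 0]) {
  translate([0, 0, 391]) cube([279, 263, 33]);
  translate([23, 23, 0]) cylinder(h = 391, r = 23);
  translate([256, 23, 0]) cylinder(h = 391, r = 23);
  translate([23, 240, 0]) cylinder(h = 391, r = 23);
  translate([256, 240, 0]) cylinder(h = 391, r = 23);
}
translate([1111, 251, 0]) {
  translate([0, 0, 391]) cube([279, 263, 33]);
  translate([23, 23, 0]) cylinder(h = 391, r = 23);
  translate([256, 23, 0]) cylinder(h = 391, r = 23);
  translate([23, 240, 0]) cylinder(h = 391, r = 23);
  translate([256, 240, 0]) cylinder(h = 391, r = 23);
}
translate([170, 271, 772]) {
  cube([31, 223, 1563]);
  translate([570, 0, 0]) cube([31, 223, 1563]);
  translate([31, 0, 0]) cube([539, 223, 29]);
  translate([31, 0, 350]) cube([539, 223, 29]);
  translate([31, 0, 700]) cube([539, 223, 29]);
  translate([31, 0, 1050]) cube([539, 223, 29]);
  translate([31, 0, 1400]) cube([539, 223, 29]);
}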